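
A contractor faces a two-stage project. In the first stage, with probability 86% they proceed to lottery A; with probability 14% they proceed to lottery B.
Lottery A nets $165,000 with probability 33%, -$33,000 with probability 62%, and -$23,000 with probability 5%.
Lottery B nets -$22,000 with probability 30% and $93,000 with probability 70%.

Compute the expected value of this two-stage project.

$36,432.40

EV(A) = 0.33 × 165000 + 0.62 × (-33000) + 0.05 × (-23000) = 54450 − 20460 − 1150 = 32840
EV(B) = 0.3 × (-22000) + 0.7 × 93000 = -6600 + 65100 = 58500
Overall = 0.86 × 32840 + 0.14 × 58500 = 28242.4 + 8190 = 36432.4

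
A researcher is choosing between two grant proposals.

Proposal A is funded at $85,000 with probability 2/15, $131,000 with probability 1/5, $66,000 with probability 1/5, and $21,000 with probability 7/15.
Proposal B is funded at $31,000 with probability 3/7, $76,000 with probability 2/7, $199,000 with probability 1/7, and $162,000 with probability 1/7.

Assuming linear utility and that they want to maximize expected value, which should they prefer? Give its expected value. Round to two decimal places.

Proposal A = 2/15 × 85000 + 1/5 × 131000 + 1/5 × 66000 + 7/15 × 21000 = 11333.3333 + 26200 + 13200 + 9800 = 60533.3333
Proposal B = 3/7 × 31000 + 2/7 × 76000 + 1/7 × 199000 + 1/7 × 162000 = 13285.7143 + 21714.2857 + 28428.5714 + 23142.8571 = 86571.4286

Proposal B ($86,571.43)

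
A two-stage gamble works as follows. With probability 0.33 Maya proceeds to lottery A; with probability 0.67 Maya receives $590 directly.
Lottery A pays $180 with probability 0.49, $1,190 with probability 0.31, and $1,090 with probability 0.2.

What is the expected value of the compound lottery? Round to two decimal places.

$618.08

EV(A) = 0.49 × 180 + 0.31 × 1190 + 0.2 × 1090 = 88.2 + 368.9 + 218 = 675.1
Branch B: 590 (certain)
Overall = 0.33 × 675.1 + 0.67 × 590 = 222.783 + 395.3 = 618.083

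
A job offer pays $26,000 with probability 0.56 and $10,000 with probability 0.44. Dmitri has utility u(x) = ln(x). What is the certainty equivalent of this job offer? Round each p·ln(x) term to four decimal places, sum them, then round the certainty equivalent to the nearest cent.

E[u] = 0.56·ln(26000) + 0.44·ln(10000) = 5.6929 + 4.0525 = 9.7454
CE = e^9.7454 ≈ 17075.50

$17,075.50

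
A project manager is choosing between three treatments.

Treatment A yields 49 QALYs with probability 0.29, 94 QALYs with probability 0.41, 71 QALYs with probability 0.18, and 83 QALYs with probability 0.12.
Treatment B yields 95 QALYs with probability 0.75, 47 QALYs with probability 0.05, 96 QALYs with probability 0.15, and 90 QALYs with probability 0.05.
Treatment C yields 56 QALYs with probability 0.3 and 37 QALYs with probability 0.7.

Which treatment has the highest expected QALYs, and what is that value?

Treatment A = 0.29 × 49 + 0.41 × 94 + 0.18 × 71 + 0.12 × 83 = 14.21 + 38.54 + 12.78 + 9.96 = 75.49
Treatment B = 0.75 × 95 + 0.05 × 47 + 0.15 × 96 + 0.05 × 90 = 71.25 + 2.35 + 14.4 + 4.5 = 92.5
Treatment C = 0.3 × 56 + 0.7 × 37 = 16.8 + 25.9 = 42.7

Treatment B (92.5 QALYs)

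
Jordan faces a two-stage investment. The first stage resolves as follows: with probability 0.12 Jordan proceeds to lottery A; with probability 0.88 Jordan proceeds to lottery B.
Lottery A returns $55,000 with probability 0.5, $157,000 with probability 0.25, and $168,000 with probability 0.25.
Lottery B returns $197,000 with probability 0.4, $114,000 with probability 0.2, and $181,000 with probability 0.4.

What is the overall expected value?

EV(A) = 0.5 × 55000 + 0.25 × 157000 + 0.25 × 168000 = 27500 + 39250 + 42000 = 108750
EV(B) = 0.4 × 197000 + 0.2 × 114000 + 0.4 × 181000 = 78800 + 22800 + 72400 = 174000
Overall = 0.12 × 108750 + 0.88 × 174000 = 13050 + 153120 = 166170

$166,170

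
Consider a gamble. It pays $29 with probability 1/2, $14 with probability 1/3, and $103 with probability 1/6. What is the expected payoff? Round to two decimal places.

$36.33

EV = 1/2 × 29 + 1/3 × 14 + 1/6 × 103 = 14.5 + 4.6667 + 17.1667 = 36.3333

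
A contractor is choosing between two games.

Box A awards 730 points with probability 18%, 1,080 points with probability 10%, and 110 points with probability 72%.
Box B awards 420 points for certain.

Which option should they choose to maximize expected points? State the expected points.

Box B (420 points)

Box A = 0.18 × 730 + 0.1 × 1080 + 0.72 × 110 = 131.4 + 108 + 79.2 = 318.6
Box B: 420 (certain)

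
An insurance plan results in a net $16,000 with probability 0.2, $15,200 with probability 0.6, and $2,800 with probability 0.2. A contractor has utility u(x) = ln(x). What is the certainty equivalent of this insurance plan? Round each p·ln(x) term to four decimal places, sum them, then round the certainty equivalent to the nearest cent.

E[u] = 0.2·ln(16000) + 0.6·ln(15200) + 0.2·ln(2800) = 1.9361 + 5.7774 + 1.5875 = 9.3010
CE = e^9.3010 ≈ 10948.96

$10,948.96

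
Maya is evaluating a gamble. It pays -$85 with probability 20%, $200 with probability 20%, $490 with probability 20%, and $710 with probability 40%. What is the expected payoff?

EV = 0.2 × (-85) + 0.2 × 200 + 0.2 × 490 + 0.4 × 710 = -17 + 40 + 98 + 284 = 405

$405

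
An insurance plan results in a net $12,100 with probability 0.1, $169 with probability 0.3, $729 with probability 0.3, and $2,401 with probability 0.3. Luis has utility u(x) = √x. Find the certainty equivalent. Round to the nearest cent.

$1,421.29

E[u] = 0.1·√12100 + 0.3·√169 + 0.3·√729 + 0.3·√2401 = 0.1·110 + 0.3·13 + 0.3·27 + 0.3·49 = 37.7
CE = (37.7)² = 1421.29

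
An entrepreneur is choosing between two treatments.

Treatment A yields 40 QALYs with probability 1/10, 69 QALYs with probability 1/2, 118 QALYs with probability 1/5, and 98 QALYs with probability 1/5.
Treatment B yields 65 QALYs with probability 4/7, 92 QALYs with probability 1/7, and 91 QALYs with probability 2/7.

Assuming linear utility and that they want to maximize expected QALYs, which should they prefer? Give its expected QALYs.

Treatment A = 1/10 × 40 + 1/2 × 69 + 1/5 × 118 + 1/5 × 98 = 4 + 34.5 + 23.6 + 19.6 = 81.7
Treatment B = 4/7 × 65 + 1/7 × 92 + 2/7 × 91 = 37.1429 + 13.1429 + 26 = 76.2857

Treatment A (81.7 QALYs)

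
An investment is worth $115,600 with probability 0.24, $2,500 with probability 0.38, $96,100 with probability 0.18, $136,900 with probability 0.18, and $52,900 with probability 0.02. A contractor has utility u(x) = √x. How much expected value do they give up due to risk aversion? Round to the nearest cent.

$19,890.24

E[u] = 0.24·√115600 + 0.38·√2500 + 0.18·√96100 + 0.18·√136900 + 0.02·√52900 = 0.24·340 + 0.38·50 + 0.18·310 + 0.18·370 + 0.02·230 = 227.6
CE = (227.6)² = 51801.76
Risk premium = EV − CE = 71692 − 51801.76 = 19890.24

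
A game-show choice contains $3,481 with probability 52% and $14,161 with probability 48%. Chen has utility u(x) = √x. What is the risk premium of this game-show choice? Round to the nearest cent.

$898.56

E[u] = 0.52·√3481 + 0.48·√14161 = 0.52·59 + 0.48·119 = 87.8
CE = (87.8)² = 7708.84
Risk premium = EV − CE = 8607.4 − 7708.84 = 898.56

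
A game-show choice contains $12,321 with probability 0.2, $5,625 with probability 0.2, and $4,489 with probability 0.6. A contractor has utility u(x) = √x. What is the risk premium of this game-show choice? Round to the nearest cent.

E[u] = 0.2·√12321 + 0.2·√5625 + 0.6·√4489 = 0.2·111 + 0.2·75 + 0.6·67 = 77.4
CE = (77.4)² = 5990.76
Risk premium = EV − CE = 6282.6 − 5990.76 = 291.84

$291.84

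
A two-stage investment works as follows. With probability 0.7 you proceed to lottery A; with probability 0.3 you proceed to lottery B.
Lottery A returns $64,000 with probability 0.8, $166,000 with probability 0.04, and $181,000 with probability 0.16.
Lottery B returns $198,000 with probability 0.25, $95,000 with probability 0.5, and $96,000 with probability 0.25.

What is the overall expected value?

$97,060

EV(A) = 0.8 × 64000 + 0.04 × 166000 + 0.16 × 181000 = 51200 + 6640 + 28960 = 86800
EV(B) = 0.25 × 198000 + 0.5 × 95000 + 0.25 × 96000 = 49500 + 47500 + 24000 = 121000
Overall = 0.7 × 86800 + 0.3 × 121000 = 60760 + 36300 = 97060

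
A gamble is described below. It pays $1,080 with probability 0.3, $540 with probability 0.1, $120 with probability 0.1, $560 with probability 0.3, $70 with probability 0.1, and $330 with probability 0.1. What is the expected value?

EV = 0.3 × 1080 + 0.1 × 540 + 0.1 × 120 + 0.3 × 560 + 0.1 × 70 + 0.1 × 330 = 324 + 54 + 12 + 168 + 7 + 33 = 598

$598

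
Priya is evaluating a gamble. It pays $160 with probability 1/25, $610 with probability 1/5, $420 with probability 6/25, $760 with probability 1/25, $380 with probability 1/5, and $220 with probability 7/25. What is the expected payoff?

EV = 1/25 × 160 + 1/5 × 610 + 6/25 × 420 + 1/25 × 760 + 1/5 × 380 + 7/25 × 220 = 6.4 + 122 + 100.8 + 30.4 + 76 + 61.6 = 397.2

$397.20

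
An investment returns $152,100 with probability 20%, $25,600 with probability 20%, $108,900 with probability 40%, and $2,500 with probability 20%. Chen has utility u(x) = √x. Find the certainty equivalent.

$63,504

E[u] = 0.2·√152100 + 0.2·√25600 + 0.4·√108900 + 0.2·√2500 = 0.2·390 + 0.2·160 + 0.4·330 + 0.2·50 = 252
CE = (252)² = 63504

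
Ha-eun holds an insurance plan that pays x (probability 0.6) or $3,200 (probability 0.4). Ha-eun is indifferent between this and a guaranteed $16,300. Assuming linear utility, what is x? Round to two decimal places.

x = $25,033.33

0.6·x + 0.4·3200 = 16300
0.6·x = 16300 − 1280 = 15020
x = 15020 / 0.6 = 25033.3333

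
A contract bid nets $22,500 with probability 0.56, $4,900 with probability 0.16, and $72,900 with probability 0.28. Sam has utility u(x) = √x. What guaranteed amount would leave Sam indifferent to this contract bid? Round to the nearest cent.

$29,172.64

E[u] = 0.56·√22500 + 0.16·√4900 + 0.28·√72900 = 0.56·150 + 0.16·70 + 0.28·270 = 170.8
CE = (170.8)² = 29172.64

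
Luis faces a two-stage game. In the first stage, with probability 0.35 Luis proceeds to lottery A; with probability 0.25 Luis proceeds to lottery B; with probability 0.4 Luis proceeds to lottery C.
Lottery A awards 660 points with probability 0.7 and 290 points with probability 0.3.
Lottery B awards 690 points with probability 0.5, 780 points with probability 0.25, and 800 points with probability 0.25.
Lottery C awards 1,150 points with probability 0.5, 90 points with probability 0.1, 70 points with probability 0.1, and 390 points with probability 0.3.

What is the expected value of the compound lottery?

660.35 points

EV(A) = 0.7 × 660 + 0.3 × 290 = 462 + 87 = 549
EV(B) = 0.5 × 690 + 0.25 × 780 + 0.25 × 800 = 345 + 195 + 200 = 740
EV(C) = 0.5 × 1150 + 0.1 × 90 + 0.1 × 70 + 0.3 × 390 = 575 + 9 + 7 + 117 = 708
Overall = 0.35 × 549 + 0.25 × 740 + 0.4 × 708 = 192.15 + 185 + 283.2 = 660.35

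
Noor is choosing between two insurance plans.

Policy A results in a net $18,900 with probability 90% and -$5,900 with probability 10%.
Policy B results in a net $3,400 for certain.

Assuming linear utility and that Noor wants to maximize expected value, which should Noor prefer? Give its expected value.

Policy A = 0.9 × 18900 + 0.1 × (-5900) = 17010 − 590 = 16420
Policy B: 3400 (certain)

Policy A ($16,420)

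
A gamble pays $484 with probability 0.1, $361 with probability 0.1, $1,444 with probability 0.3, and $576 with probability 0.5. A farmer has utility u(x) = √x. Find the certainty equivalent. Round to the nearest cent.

$756.25

E[u] = 0.1·√484 + 0.1·√361 + 0.3·√1444 + 0.5·√576 = 0.1·22 + 0.1·19 + 0.3·38 + 0.5·24 = 27.5
CE = (27.5)² = 756.25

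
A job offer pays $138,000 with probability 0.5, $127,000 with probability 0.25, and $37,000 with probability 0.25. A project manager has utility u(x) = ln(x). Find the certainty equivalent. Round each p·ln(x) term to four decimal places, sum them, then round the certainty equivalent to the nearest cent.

$97,265.54

E[u] = 0.5·ln(138000) + 0.25·ln(127000) + 0.25·ln(37000) = 5.9175 + 2.9380 + 2.6297 = 11.4852
CE = e^11.4852 ≈ 97265.54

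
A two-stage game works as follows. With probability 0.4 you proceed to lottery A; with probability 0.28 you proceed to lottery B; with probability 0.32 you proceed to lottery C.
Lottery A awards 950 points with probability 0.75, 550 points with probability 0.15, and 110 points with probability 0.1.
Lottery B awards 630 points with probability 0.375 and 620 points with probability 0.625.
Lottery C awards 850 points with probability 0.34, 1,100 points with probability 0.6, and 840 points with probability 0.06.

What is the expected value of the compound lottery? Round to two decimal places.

816.86 points

EV(A) = 0.75 × 950 + 0.15 × 550 + 0.1 × 110 = 712.5 + 82.5 + 11 = 806
EV(B) = 0.375 × 630 + 0.625 × 620 = 236.25 + 387.5 = 623.75
EV(C) = 0.34 × 850 + 0.6 × 1100 + 0.06 × 840 = 289 + 660 + 50.4 = 999.4
Overall = 0.4 × 806 + 0.28 × 623.75 + 0.32 × 999.4 = 322.4 + 174.65 + 319.808 = 816.858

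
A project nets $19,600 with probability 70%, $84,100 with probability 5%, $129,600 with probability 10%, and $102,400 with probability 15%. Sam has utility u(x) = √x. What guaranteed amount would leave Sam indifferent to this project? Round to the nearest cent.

E[u] = 0.7·√19600 + 0.05·√84100 + 0.1·√129600 + 0.15·√102400 = 0.7·140 + 0.05·290 + 0.1·360 + 0.15·320 = 196.5
CE = (196.5)² = 38612.25

$38,612.25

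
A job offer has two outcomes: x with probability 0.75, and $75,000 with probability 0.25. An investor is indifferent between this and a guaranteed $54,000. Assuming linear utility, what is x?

0.75·x + 0.25·75000 = 54000
0.75·x = 54000 − 18750 = 35250
x = 35250 / 0.75 = 47000

x = $47,000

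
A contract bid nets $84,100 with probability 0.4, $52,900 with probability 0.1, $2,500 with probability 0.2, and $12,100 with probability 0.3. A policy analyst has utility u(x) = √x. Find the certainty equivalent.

$33,124

E[u] = 0.4·√84100 + 0.1·√52900 + 0.2·√2500 + 0.3·√12100 = 0.4·290 + 0.1·230 + 0.2·50 + 0.3·110 = 182
CE = (182)² = 33124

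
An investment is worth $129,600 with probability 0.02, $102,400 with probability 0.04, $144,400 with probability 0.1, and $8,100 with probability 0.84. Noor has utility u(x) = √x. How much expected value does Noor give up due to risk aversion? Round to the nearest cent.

$10,083.04

E[u] = 0.02·√129600 + 0.04·√102400 + 0.1·√144400 + 0.84·√8100 = 0.02·360 + 0.04·320 + 0.1·380 + 0.84·90 = 133.6
CE = (133.6)² = 17848.96
Risk premium = EV − CE = 27932 − 17848.96 = 10083.04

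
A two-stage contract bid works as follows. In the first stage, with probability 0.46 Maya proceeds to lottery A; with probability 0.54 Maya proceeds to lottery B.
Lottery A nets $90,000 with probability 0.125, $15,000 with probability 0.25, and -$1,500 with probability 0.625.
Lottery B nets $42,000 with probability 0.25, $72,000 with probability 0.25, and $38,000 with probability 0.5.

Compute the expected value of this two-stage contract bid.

$32,118.75

EV(A) = 0.125 × 90000 + 0.25 × 15000 + 0.625 × (-1500) = 11250 + 3750 − 937.5 = 14062.5
EV(B) = 0.25 × 42000 + 0.25 × 72000 + 0.5 × 38000 = 10500 + 18000 + 19000 = 47500
Overall = 0.46 × 14062.5 + 0.54 × 47500 = 6468.75 + 25650 = 32118.75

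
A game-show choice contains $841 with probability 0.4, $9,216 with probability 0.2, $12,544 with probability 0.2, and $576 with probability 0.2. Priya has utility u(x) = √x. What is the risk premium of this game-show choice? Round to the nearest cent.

$1,439.60

E[u] = 0.4·√841 + 0.2·√9216 + 0.2·√12544 + 0.2·√576 = 0.4·29 + 0.2·96 + 0.2·112 + 0.2·24 = 58
CE = (58)² = 3364
Risk premium = EV − CE = 4803.6 − 3364 = 1439.6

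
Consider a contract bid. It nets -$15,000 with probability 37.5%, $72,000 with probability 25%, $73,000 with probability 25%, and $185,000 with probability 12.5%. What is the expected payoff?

$53,750

EV = 0.375 × (-15000) + 0.25 × 72000 + 0.25 × 73000 + 0.125 × 185000 = -5625 + 18000 + 18250 + 23125 = 53750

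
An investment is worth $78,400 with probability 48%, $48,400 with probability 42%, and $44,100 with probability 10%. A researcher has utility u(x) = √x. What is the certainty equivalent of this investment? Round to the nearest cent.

E[u] = 0.48·√78400 + 0.42·√48400 + 0.1·√44100 = 0.48·280 + 0.42·220 + 0.1·210 = 247.8
CE = (247.8)² = 61404.84

$61,404.84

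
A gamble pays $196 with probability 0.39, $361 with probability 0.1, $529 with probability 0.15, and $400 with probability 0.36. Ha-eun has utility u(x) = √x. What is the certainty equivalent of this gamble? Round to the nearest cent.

E[u] = 0.39·√196 + 0.1·√361 + 0.15·√529 + 0.36·√400 = 0.39·14 + 0.1·19 + 0.15·23 + 0.36·20 = 18.01
CE = (18.01)² = 324.3601

$324.36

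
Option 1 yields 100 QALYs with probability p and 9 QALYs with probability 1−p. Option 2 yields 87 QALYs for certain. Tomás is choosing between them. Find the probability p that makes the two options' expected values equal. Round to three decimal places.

p = 0.857

p·100 + (1−p)·9 = 87
91p + 9 = 87
p = (87 − 9) / 91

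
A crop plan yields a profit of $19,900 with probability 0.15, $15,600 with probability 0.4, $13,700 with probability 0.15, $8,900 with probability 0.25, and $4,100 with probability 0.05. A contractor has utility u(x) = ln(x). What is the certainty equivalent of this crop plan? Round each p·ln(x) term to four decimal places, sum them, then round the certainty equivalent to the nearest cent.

$12,900.22

E[u] = 0.15·ln(19900) + 0.4·ln(15600) + 0.15·ln(13700) + 0.25·ln(8900) + 0.05·ln(4100) = 1.4848 + 3.8620 + 1.4288 + 2.2735 + 0.4159 = 9.4650
CE = e^9.4650 ≈ 12900.22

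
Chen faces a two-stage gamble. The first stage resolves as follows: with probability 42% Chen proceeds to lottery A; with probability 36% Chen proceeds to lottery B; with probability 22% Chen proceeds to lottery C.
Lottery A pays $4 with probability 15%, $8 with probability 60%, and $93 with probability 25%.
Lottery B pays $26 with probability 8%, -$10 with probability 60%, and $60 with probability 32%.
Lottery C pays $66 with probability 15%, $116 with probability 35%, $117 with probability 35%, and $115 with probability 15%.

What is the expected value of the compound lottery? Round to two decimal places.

$41.45

EV(A) = 0.15 × 4 + 0.6 × 8 + 0.25 × 93 = 0.6 + 4.8 + 23.25 = 28.65
EV(B) = 0.08 × 26 + 0.6 × (-10) + 0.32 × 60 = 2.08 − 6 + 19.2 = 15.28
EV(C) = 0.15 × 66 + 0.35 × 116 + 0.35 × 117 + 0.15 × 115 = 9.9 + 40.6 + 40.95 + 17.25 = 108.7
Overall = 0.42 × 28.65 + 0.36 × 15.28 + 0.22 × 108.7 = 12.033 + 5.5008 + 23.914 = 41.4478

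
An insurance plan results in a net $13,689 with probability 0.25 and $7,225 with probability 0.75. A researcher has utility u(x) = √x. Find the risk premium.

E[u] = 0.25·√13689 + 0.75·√7225 = 0.25·117 + 0.75·85 = 93
CE = (93)² = 8649
Risk premium = EV − CE = 8841 − 8649 = 192

$192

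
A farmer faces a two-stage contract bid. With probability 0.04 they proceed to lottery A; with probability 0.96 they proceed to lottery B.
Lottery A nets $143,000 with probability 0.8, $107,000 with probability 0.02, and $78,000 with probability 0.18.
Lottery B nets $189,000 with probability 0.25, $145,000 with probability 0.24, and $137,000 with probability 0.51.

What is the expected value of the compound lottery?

$151,066.40

EV(A) = 0.8 × 143000 + 0.02 × 107000 + 0.18 × 78000 = 114400 + 2140 + 14040 = 130580
EV(B) = 0.25 × 189000 + 0.24 × 145000 + 0.51 × 137000 = 47250 + 34800 + 69870 = 151920
Overall = 0.04 × 130580 + 0.96 × 151920 = 5223.2 + 145843.2 = 151066.4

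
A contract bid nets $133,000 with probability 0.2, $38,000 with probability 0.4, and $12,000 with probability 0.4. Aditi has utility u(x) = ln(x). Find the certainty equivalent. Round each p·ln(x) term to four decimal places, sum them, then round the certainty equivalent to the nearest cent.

E[u] = 0.2·ln(133000) + 0.4·ln(38000) + 0.4·ln(12000) = 2.3596 + 4.2181 + 3.7571 = 10.3348
CE = e^10.3348 ≈ 30785.53

$30,785.53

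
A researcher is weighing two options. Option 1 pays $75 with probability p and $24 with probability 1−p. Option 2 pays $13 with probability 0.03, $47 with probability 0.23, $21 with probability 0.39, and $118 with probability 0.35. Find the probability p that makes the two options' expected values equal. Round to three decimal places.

EV(Option 2) = 0.03 × 13 + 0.23 × 47 + 0.39 × 21 + 0.35 × 118 = 0.39 + 10.81 + 8.19 + 41.3 = 60.69
p·75 + (1−p)·24 = 60.69
51p + 24 = 60.69
p = (60.69 − 24) / 51

p = 0.719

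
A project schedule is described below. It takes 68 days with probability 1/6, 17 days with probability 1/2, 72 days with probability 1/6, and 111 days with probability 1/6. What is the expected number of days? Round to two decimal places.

50.33 days

EV = 1/6 × 68 + 1/2 × 17 + 1/6 × 72 + 1/6 × 111 = 11.3333 + 8.5 + 12 + 18.5 = 50.3333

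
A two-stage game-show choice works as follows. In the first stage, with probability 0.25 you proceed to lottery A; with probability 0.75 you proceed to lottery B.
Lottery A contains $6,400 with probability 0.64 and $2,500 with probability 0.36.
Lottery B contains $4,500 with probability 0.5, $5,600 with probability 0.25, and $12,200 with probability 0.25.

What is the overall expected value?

$6,274

EV(A) = 0.64 × 6400 + 0.36 × 2500 = 4096 + 900 = 4996
EV(B) = 0.5 × 4500 + 0.25 × 5600 + 0.25 × 12200 = 2250 + 1400 + 3050 = 6700
Overall = 0.25 × 4996 + 0.75 × 6700 = 1249 + 5025 = 6274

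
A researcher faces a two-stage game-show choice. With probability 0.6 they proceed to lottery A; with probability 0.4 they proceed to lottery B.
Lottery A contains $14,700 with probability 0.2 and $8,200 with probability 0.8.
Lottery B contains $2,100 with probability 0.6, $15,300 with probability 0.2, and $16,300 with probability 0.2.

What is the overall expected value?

$8,732

EV(A) = 0.2 × 14700 + 0.8 × 8200 = 2940 + 6560 = 9500
EV(B) = 0.6 × 2100 + 0.2 × 15300 + 0.2 × 16300 = 1260 + 3060 + 3260 = 7580
Overall = 0.6 × 9500 + 0.4 × 7580 = 5700 + 3032 = 8732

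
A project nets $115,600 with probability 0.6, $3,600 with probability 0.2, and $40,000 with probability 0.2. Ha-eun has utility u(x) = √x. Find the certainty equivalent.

E[u] = 0.6·√115600 + 0.2·√3600 + 0.2·√40000 = 0.6·340 + 0.2·60 + 0.2·200 = 256
CE = (256)² = 65536

$65,536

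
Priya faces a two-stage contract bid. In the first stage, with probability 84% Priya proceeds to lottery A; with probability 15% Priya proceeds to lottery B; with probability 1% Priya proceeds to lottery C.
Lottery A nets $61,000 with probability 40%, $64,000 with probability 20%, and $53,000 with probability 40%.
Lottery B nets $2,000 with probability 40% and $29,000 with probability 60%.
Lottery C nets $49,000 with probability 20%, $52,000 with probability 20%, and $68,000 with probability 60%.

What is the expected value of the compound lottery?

EV(A) = 0.4 × 61000 + 0.2 × 64000 + 0.4 × 53000 = 24400 + 12800 + 21200 = 58400
EV(B) = 0.4 × 2000 + 0.6 × 29000 = 800 + 17400 = 18200
EV(C) = 0.2 × 49000 + 0.2 × 52000 + 0.6 × 68000 = 9800 + 10400 + 40800 = 61000
Overall = 0.84 × 58400 + 0.15 × 18200 + 0.01 × 61000 = 49056 + 2730 + 610 = 52396

$52,396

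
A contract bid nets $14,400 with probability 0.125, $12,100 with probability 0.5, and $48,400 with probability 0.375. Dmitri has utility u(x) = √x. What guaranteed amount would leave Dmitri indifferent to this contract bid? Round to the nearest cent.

$23,256.25

E[u] = 0.125·√14400 + 0.5·√12100 + 0.375·√48400 = 0.125·120 + 0.5·110 + 0.375·220 = 152.5
CE = (152.5)² = 23256.25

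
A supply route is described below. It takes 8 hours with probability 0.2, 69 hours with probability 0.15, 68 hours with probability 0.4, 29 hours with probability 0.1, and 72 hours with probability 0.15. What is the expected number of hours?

EV = 0.2 × 8 + 0.15 × 69 + 0.4 × 68 + 0.1 × 29 + 0.15 × 72 = 1.6 + 10.35 + 27.2 + 2.9 + 10.8 = 52.85

52.85 hours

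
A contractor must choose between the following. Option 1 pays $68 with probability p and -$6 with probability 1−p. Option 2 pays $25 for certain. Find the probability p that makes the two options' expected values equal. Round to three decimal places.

p = 0.419

p·68 + (1−p)·(-6) = 25
74p − 6 = 25
p = (25 + 6) / 74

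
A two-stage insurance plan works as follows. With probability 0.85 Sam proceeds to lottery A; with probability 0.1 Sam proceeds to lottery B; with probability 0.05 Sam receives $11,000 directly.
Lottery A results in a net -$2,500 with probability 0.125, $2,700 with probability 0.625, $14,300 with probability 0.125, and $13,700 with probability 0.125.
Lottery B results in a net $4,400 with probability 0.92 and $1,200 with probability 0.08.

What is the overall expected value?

EV(A) = 0.125 × (-2500) + 0.625 × 2700 + 0.125 × 14300 + 0.125 × 13700 = -312.5 + 1687.5 + 1787.5 + 1712.5 = 4875
EV(B) = 0.92 × 4400 + 0.08 × 1200 = 4048 + 96 = 4144
Branch C: 11000 (certain)
Overall = 0.85 × 4875 + 0.1 × 4144 + 0.05 × 11000 = 4143.75 + 414.4 + 550 = 5108.15

$5,108.15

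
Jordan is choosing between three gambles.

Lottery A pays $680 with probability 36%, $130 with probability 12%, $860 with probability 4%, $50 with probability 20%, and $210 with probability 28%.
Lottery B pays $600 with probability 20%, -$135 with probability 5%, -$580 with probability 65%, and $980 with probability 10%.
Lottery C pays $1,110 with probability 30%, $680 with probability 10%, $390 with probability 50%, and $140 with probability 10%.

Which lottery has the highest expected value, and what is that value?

Lottery A = 0.36 × 680 + 0.12 × 130 + 0.04 × 860 + 0.2 × 50 + 0.28 × 210 = 244.8 + 15.6 + 34.4 + 10 + 58.8 = 363.6
Lottery B = 0.2 × 600 + 0.05 × (-135) + 0.65 × (-580) + 0.1 × 980 = 120 − 6.75 − 377 + 98 = -165.75
Lottery C = 0.3 × 1110 + 0.1 × 680 + 0.5 × 390 + 0.1 × 140 = 333 + 68 + 195 + 14 = 610

Lottery C ($610)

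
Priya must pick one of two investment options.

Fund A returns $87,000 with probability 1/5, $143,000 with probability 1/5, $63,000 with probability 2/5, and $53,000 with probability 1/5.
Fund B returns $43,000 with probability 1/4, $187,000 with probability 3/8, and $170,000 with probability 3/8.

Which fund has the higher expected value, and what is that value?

Fund A = 1/5 × 87000 + 1/5 × 143000 + 2/5 × 63000 + 1/5 × 53000 = 17400 + 28600 + 25200 + 10600 = 81800
Fund B = 1/4 × 43000 + 3/8 × 187000 + 3/8 × 170000 = 10750 + 70125 + 63750 = 144625

Fund B ($144,625)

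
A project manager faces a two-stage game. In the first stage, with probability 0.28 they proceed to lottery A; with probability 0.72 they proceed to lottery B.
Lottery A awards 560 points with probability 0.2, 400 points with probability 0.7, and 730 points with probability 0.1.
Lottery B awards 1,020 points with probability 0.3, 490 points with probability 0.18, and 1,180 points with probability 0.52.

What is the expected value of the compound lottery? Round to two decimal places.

855.82 points

EV(A) = 0.2 × 560 + 0.7 × 400 + 0.1 × 730 = 112 + 280 + 73 = 465
EV(B) = 0.3 × 1020 + 0.18 × 490 + 0.52 × 1180 = 306 + 88.2 + 613.6 = 1007.8
Overall = 0.28 × 465 + 0.72 × 1007.8 = 130.2 + 725.616 = 855.816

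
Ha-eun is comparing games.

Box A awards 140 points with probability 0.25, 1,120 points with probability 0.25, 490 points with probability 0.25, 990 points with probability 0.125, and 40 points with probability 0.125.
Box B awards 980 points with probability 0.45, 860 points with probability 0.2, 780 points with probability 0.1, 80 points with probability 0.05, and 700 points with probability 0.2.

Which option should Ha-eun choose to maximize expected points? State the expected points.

Box A = 0.25 × 140 + 0.25 × 1120 + 0.25 × 490 + 0.125 × 990 + 0.125 × 40 = 35 + 280 + 122.5 + 123.75 + 5 = 566.25
Box B = 0.45 × 980 + 0.2 × 860 + 0.1 × 780 + 0.05 × 80 + 0.2 × 700 = 441 + 172 + 78 + 4 + 140 = 835

Box B (835 points)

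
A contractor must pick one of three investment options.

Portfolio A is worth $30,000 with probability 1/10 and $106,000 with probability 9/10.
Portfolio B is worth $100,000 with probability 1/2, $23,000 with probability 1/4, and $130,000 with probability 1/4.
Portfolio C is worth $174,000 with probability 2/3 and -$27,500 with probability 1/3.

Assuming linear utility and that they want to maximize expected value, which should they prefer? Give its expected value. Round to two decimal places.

Portfolio A = 1/10 × 30000 + 9/10 × 106000 = 3000 + 95400 = 98400
Portfolio B = 1/2 × 100000 + 1/4 × 23000 + 1/4 × 130000 = 50000 + 5750 + 32500 = 88250
Portfolio C = 2/3 × 174000 + 1/3 × (-27500) = 116000 − 9166.6667 = 106833.3333

Portfolio C ($106,833.33)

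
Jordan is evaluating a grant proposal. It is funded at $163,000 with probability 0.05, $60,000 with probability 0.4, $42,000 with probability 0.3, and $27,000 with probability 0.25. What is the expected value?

EV = 0.05 × 163000 + 0.4 × 60000 + 0.3 × 42000 + 0.25 × 27000 = 8150 + 24000 + 12600 + 6750 = 51500

$51,500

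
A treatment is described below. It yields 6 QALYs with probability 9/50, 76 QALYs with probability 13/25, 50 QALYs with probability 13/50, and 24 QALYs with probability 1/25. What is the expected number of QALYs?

EV = 9/50 × 6 + 13/25 × 76 + 13/50 × 50 + 1/25 × 24 = 1.08 + 39.52 + 13 + 0.96 = 54.56

54.56 QALYs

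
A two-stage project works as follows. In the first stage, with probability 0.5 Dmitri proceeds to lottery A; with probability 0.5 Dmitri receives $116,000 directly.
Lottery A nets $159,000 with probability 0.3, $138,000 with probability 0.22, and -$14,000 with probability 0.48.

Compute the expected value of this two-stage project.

$93,670

EV(A) = 0.3 × 159000 + 0.22 × 138000 + 0.48 × (-14000) = 47700 + 30360 − 6720 = 71340
Branch B: 116000 (certain)
Overall = 0.5 × 71340 + 0.5 × 116000 = 35670 + 58000 = 93670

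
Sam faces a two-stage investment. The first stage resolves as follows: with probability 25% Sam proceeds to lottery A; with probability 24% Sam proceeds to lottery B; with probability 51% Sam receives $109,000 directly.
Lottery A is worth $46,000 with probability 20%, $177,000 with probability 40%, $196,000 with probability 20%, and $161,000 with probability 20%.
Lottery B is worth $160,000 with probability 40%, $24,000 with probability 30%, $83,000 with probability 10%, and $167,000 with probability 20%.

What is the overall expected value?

EV(A) = 0.2 × 46000 + 0.4 × 177000 + 0.2 × 196000 + 0.2 × 161000 = 9200 + 70800 + 39200 + 32200 = 151400
EV(B) = 0.4 × 160000 + 0.3 × 24000 + 0.1 × 83000 + 0.2 × 167000 = 64000 + 7200 + 8300 + 33400 = 112900
Branch C: 109000 (certain)
Overall = 0.25 × 151400 + 0.24 × 112900 + 0.51 × 109000 = 37850 + 27096 + 55590 = 120536

$120,536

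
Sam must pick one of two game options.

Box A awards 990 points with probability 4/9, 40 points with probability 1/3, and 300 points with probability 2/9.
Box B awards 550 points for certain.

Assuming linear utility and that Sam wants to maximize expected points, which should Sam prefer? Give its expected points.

Box A = 4/9 × 990 + 1/3 × 40 + 2/9 × 300 = 440 + 13.3333 + 66.6667 = 520
Box B: 550 (certain)

Box B (550 points)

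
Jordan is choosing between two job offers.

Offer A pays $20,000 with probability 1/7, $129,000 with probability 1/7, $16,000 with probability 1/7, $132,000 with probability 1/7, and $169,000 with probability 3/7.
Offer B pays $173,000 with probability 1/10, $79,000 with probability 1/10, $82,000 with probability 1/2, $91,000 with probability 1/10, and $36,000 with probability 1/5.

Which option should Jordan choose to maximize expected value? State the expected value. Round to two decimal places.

Offer A ($114,857.14)

Offer A = 1/7 × 20000 + 1/7 × 129000 + 1/7 × 16000 + 1/7 × 132000 + 3/7 × 169000 = 2857.1429 + 18428.5714 + 2285.7143 + 18857.1429 + 72428.5714 = 114857.1429
Offer B = 1/10 × 173000 + 1/10 × 79000 + 1/2 × 82000 + 1/10 × 91000 + 1/5 × 36000 = 17300 + 7900 + 41000 + 9100 + 7200 = 82500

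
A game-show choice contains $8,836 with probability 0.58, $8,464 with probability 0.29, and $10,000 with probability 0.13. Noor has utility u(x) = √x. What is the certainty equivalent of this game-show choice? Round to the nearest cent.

$8,873.64

E[u] = 0.58·√8836 + 0.29·√8464 + 0.13·√10000 = 0.58·94 + 0.29·92 + 0.13·100 = 94.2
CE = (94.2)² = 8873.64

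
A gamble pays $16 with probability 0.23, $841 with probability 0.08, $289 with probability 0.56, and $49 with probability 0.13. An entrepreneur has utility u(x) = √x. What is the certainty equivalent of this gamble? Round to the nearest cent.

E[u] = 0.23·√16 + 0.08·√841 + 0.56·√289 + 0.13·√49 = 0.23·4 + 0.08·29 + 0.56·17 + 0.13·7 = 13.67
CE = (13.67)² = 186.8689

$186.87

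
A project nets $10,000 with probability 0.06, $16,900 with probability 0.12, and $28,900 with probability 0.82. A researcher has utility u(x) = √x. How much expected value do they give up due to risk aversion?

$405

E[u] = 0.06·√10000 + 0.12·√16900 + 0.82·√28900 = 0.06·100 + 0.12·130 + 0.82·170 = 161
CE = (161)² = 25921
Risk premium = EV − CE = 26326 − 25921 = 405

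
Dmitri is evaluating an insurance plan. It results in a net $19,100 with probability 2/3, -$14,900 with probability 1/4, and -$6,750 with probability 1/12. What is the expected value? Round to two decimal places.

EV = 2/3 × 19100 + 1/4 × (-14900) + 1/12 × (-6750) = 12733.3333 − 3725 − 562.5 = 8445.8333

$8,445.83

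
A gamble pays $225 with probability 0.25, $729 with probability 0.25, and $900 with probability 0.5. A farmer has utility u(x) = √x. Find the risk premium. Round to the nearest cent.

E[u] = 0.25·√225 + 0.25·√729 + 0.5·√900 = 0.25·15 + 0.25·27 + 0.5·30 = 25.5
CE = (25.5)² = 650.25
Risk premium = EV − CE = 688.5 − 650.25 = 38.25

$38.25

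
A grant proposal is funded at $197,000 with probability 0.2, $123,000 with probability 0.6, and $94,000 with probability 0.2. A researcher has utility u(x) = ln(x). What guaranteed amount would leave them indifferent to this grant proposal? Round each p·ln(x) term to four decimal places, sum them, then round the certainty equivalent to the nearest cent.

$128,078.67

E[u] = 0.2·ln(197000) + 0.6·ln(123000) + 0.2·ln(94000) = 2.4382 + 7.0320 + 2.2902 = 11.7604
CE = e^11.7604 ≈ 128078.67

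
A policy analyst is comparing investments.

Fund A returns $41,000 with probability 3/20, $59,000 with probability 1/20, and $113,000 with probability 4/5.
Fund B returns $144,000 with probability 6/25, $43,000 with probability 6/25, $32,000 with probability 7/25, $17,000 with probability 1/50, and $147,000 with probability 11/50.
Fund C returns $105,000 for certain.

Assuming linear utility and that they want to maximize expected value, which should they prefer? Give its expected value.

Fund C ($105,000)

Fund A = 3/20 × 41000 + 1/20 × 59000 + 4/5 × 113000 = 6150 + 2950 + 90400 = 99500
Fund B = 6/25 × 144000 + 6/25 × 43000 + 7/25 × 32000 + 1/50 × 17000 + 11/50 × 147000 = 34560 + 10320 + 8960 + 340 + 32340 = 86520
Fund C: 105000 (certain)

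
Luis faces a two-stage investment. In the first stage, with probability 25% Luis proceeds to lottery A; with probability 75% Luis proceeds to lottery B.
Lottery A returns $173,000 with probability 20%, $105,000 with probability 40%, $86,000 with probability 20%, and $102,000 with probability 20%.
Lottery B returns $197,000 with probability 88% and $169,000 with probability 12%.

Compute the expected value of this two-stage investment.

EV(A) = 0.2 × 173000 + 0.4 × 105000 + 0.2 × 86000 + 0.2 × 102000 = 34600 + 42000 + 17200 + 20400 = 114200
EV(B) = 0.88 × 197000 + 0.12 × 169000 = 173360 + 20280 = 193640
Overall = 0.25 × 114200 + 0.75 × 193640 = 28550 + 145230 = 173780

$173,780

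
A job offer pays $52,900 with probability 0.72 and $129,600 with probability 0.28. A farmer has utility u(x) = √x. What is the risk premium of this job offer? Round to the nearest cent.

E[u] = 0.72·√52900 + 0.28·√129600 = 0.72·230 + 0.28·360 = 266.4
CE = (266.4)² = 70968.96
Risk premium = EV − CE = 74376 − 70968.96 = 3407.04

$3,407.04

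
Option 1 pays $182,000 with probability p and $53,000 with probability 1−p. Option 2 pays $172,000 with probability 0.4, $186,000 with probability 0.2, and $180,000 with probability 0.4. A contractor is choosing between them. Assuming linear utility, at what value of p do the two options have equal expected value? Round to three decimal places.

EV(Option 2) = 0.4 × 172000 + 0.2 × 186000 + 0.4 × 180000 = 68800 + 37200 + 72000 = 178000
p·182000 + (1−p)·53000 = 178000
129000p + 53000 = 178000
p = (178000 − 53000) / 129000

p = 0.969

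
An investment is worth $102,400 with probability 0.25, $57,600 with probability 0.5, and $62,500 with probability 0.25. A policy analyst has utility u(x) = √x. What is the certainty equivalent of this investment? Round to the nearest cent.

$68,906.25

E[u] = 0.25·√102400 + 0.5·√57600 + 0.25·√62500 = 0.25·320 + 0.5·240 + 0.25·250 = 262.5
CE = (262.5)² = 68906.25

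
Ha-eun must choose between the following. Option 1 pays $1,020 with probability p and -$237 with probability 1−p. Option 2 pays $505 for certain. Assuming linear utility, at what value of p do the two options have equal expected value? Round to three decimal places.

p = 0.590

p·1020 + (1−p)·(-237) = 505
1257p − 237 = 505
p = (505 + 237) / 1257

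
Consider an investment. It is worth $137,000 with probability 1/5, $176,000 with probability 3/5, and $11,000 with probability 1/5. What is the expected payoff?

$135,200

EV = 1/5 × 137000 + 3/5 × 176000 + 1/5 × 11000 = 27400 + 105600 + 2200 = 135200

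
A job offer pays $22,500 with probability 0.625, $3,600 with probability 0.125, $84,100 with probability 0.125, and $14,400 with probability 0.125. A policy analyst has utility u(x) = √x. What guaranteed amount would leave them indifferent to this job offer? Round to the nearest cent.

$23,256.25

E[u] = 0.625·√22500 + 0.125·√3600 + 0.125·√84100 + 0.125·√14400 = 0.625·150 + 0.125·60 + 0.125·290 + 0.125·120 = 152.5
CE = (152.5)² = 23256.25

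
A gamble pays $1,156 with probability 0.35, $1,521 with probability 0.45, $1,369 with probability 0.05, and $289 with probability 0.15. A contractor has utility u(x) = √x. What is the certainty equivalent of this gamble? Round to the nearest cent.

E[u] = 0.35·√1156 + 0.45·√1521 + 0.05·√1369 + 0.15·√289 = 0.35·34 + 0.45·39 + 0.05·37 + 0.15·17 = 33.85
CE = (33.85)² = 1145.8225

$1,145.82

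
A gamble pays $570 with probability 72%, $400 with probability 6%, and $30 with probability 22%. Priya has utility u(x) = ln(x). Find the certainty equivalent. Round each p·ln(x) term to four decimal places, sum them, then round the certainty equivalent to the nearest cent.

E[u] = 0.72·ln(570) + 0.06·ln(400) + 0.22·ln(30) = 4.5689 + 0.3595 + 0.7483 = 5.6767
CE = e^5.6767 ≈ 291.98

$291.98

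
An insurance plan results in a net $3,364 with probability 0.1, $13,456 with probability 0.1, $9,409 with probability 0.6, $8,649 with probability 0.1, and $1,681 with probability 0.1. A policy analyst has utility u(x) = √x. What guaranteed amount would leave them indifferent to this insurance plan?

$7,921

E[u] = 0.1·√3364 + 0.1·√13456 + 0.6·√9409 + 0.1·√8649 + 0.1·√1681 = 0.1·58 + 0.1·116 + 0.6·97 + 0.1·93 + 0.1·41 = 89
CE = (89)² = 7921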